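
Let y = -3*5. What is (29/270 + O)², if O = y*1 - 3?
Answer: 23338561/72900 ≈ 320.15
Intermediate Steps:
y = -15
O = -18 (O = -15*1 - 3 = -15 - 3 = -18)
(29/270 + O)² = (29/270 - 18)² = (-4831/270)² = 23338561/72900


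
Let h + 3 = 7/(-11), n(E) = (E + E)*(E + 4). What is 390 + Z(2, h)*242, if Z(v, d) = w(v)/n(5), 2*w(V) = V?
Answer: 17671/45 ≈ 392.69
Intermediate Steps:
w(V) = V/2
n(E) = 2*E*(4 + E) (n(E) = (2*E)*(4 + E) = 2*E*(4 + E))
h = -40/11 (h = -3 + 7/(-11) = -3 + 7*(-1/11) = -3 - 7/11 = -40/11 ≈ -3.6364)
Z(v, d) = v/180 (Z(v, d) = (v/2)/((2*5*(4 + 5))) = (v/2)/((2*5*9)) = (v/2)/90 = (v/2)*(1/90) = v/180)
390 + Z(2, h)*242 = 390 + ((1/180)*2)*242 = 390 + (1/90)*242 = 390 + 121/45 = 17671/45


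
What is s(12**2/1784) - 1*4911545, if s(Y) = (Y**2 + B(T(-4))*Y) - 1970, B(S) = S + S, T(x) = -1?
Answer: -244344195139/49729 ≈ -4.9135e+6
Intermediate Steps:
B(S) = 2*S
s(Y) = -1970 + Y**2 - 2*Y (s(Y) = (Y**2 + (2*(-1))*Y) - 1970 = (Y**2 - 2*Y) - 1970 = -1970 + Y**2 - 2*Y)
s(12**2/1784) - 1*4911545 = (-1970 + (12**2/1784)**2 - 2*12**2/1784) - 1*4911545 = (-1970 + (144*(1/1784))**2 - 288/1784) - 4911545 = (-1970 + (18/223)**2 - 2*18/223) - 4911545 = (-1970 + 324/49729 - 36/223) - 4911545 = -97973834/49729 - 4911545 = -244344195139/49729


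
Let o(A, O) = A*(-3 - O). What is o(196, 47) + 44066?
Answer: 34266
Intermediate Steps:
o(196, 47) + 44066 = -1*196*(3 + 47) + 44066 = -1*196*50 + 44066 = -9800 + 44066 = 34266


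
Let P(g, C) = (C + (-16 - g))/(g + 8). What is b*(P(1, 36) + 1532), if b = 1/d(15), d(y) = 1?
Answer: 13807/9 ≈ 1534.1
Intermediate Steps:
P(g, C) = (-16 + C - g)/(8 + g)
b = 1 (b = 1/1 = 1)
b*(P(1, 36) + 1532) = 1*((-16 + 36 - 1*1)/(8 + 1) + 1532) = 1*((-16 + 36 - 1)/9 + 1532) = 1*((⅑)*19 + 1532) = 1*(19/9 + 1532) = 1*(13807/9) = 13807/9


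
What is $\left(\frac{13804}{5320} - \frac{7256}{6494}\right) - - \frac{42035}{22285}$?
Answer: $\frac{9248867617}{2749657010} \approx 3.3636$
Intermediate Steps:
$\left(\frac{13804}{5320} - \frac{7256}{6494}\right) - - \frac{42035}{22285} = \left(13804 \cdot \frac{1}{5320} - \frac{3628}{3247}\right) - \left(-42035\right) \frac{1}{22285} = \left(\frac{493}{190} - \frac{3628}{3247}\right) - - \frac{8407}{4457} = \frac{911451}{616930} + \frac{8407}{4457} = \frac{9248867617}{2749657010}$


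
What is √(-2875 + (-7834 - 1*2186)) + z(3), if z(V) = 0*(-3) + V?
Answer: 3 + I*√12895 ≈ 3.0 + 113.56*I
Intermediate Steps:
z(V) = V (z(V) = 0 + V = V)
√(-2875 + (-7834 - 1*2186)) + z(3) = √(-2875 + (-7834 - 1*2186)) + 3 = √(-2875 + (-7834 - 2186)) + 3 = √(-2875 - 10020) + 3 = √(-12895) + 3 = I*√12895 + 3 = 3 + I*√12895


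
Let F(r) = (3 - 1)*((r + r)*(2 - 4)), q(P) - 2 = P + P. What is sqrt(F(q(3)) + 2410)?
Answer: sqrt(2346) ≈ 48.436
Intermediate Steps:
q(P) = 2 + 2*P (q(P) = 2 + (P + P) = 2 + 2*P)
F(r) = -8*r (F(r) = 2*((2*r)*(-2)) = 2*(-4*r) = -8*r)
sqrt(F(q(3)) + 2410) = sqrt(-8*(2 + 2*3) + 2410) = sqrt(-8*(2 + 6) + 2410) = sqrt(-8*8 + 2410) = sqrt(-64 + 2410) = sqrt(2346)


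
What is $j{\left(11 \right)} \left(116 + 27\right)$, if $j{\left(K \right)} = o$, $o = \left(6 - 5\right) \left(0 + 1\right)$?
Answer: $143$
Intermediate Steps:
$o = 1$ ($o = 1 \cdot 1 = 1$)
$j{\left(K \right)} = 1$
$j{\left(11 \right)} \left(116 + 27\right) = 1 \left(116 + 27\right) = 1 \cdot 143 = 143$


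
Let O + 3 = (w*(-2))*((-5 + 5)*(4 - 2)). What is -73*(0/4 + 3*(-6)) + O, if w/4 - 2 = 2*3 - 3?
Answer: 1311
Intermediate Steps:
w = 20 (w = 8 + 4*(2*3 - 3) = 8 + 4*(6 - 3) = 8 + 4*3 = 8 + 12 = 20)
O = -3 (O = -3 + (20*(-2))*((-5 + 5)*(4 - 2)) = -3 - 0*2 = -3 - 40*0 = -3 + 0 = -3)
-73*(0/4 + 3*(-6)) + O = -73*(0/4 + 3*(-6)) - 3 = -73*(0*(¼) - 18) - 3 = -73*(0 - 18) - 3 = -73*(-18) - 3 = 1314 - 3 = 1311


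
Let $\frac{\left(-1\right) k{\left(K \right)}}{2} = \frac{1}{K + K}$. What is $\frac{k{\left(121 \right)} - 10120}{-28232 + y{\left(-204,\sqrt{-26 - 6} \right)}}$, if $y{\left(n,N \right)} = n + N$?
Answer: $\frac{8705119789}{24460335372} + \frac{1224521 i \sqrt{2}}{24460335372} \approx 0.35589 + 7.0798 \cdot 10^{-5} i$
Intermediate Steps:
$y{\left(n,N \right)} = N + n$
$k{\left(K \right)} = - \frac{1}{K}$ ($k{\left(K \right)} = - \frac{2}{K + K} = - \frac{2}{2 K} = - 2 \frac{1}{2 K} = - \frac{1}{K}$)
$\frac{k{\left(121 \right)} - 10120}{-28232 + y{\left(-204,\sqrt{-26 - 6} \right)}} = \frac{- \frac{1}{121} - 10120}{-28232 - \left(204 - \sqrt{-26 - 6}\right)} = \frac{\left(-1\right) \frac{1}{121} - 10120}{-28232 - \left(204 - \sqrt{-32}\right)} = \frac{- \frac{1}{121} - 10120}{-28232 - \left(204 - 4 i \sqrt{2}\right)} = - \frac{1224521}{121 \left(-28232 - \left(204 - 4 i \sqrt{2}\right)\right)} = - \frac{1224521}{121 \left(-28436 + 4 i \sqrt{2}\right)}$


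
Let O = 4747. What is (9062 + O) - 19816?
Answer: -6007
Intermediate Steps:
(9062 + O) - 19816 = (9062 + 4747) - 19816 = 13809 - 19816 = -6007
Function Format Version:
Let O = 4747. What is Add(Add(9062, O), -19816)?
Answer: -6007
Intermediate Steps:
Add(Add(9062, O), -19816) = Add(Add(9062, 4747), -19816) = Add(13809, -19816) = -6007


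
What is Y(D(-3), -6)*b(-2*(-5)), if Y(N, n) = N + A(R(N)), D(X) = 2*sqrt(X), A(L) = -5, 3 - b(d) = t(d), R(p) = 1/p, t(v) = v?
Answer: 35 - 14*I*sqrt(3) ≈ 35.0 - 24.249*I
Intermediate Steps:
R(p) = 1/p
b(d) = 3 - d
Y(N, n) = -5 + N (Y(N, n) = N - 5 = -5 + N)
Y(D(-3), -6)*b(-2*(-5)) = (-5 + 2*sqrt(-3))*(3 - (-2)*(-5)) = (-5 + 2*(I*sqrt(3)))*(3 - 1*10) = (-5 + 2*I*sqrt(3))*(3 - 10) = (-5 + 2*I*sqrt(3))*(-7) = 35 - 14*I*sqrt(3)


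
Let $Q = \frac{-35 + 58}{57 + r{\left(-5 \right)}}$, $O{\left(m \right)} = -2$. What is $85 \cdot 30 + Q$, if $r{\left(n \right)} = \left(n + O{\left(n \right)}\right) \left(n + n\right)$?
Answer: $\frac{323873}{127} \approx 2550.2$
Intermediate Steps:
$r{\left(n \right)} = 2 n \left(-2 + n\right)$ ($r{\left(n \right)} = \left(n - 2\right) \left(n + n\right) = \left(-2 + n\right) 2 n = 2 n \left(-2 + n\right)$)
$Q = \frac{23}{127}$ ($Q = \frac{-35 + 58}{57 + 2 \left(-5\right) \left(-2 - 5\right)} = \frac{23}{57 + 2 \left(-5\right) \left(-7\right)} = \frac{23}{57 + 70} = \frac{23}{127} \approx 0.1811$)
$85 \cdot 30 + Q = 85 \cdot 30 + \frac{23}{127} = 2550 + \frac{23}{127} = \frac{323873}{127}$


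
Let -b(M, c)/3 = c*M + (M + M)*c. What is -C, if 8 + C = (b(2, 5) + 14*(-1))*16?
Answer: 1672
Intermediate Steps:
b(M, c) = -9*M*c (b(M, c) = -3*(c*M + (M + M)*c) = -3*(M*c + (2*M)*c) = -3*(M*c + 2*M*c) = -9*M*c)
C = -1672 (C = -8 + (-9*2*5 + 14*(-1))*16 = -8 + (-90 - 14)*16 = -8 - 104*16 = -8 - 1664 = -1672)
-C = -1*(-1672) = 1672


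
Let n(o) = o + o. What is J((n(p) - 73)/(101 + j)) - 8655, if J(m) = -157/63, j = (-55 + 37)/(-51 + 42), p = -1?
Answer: -545422/63 ≈ -8657.5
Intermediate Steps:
n(o) = 2*o
j = 2 (j = -18/(-9) = -18*(-⅑) = 2)
J(m) = -157/63 (J(m) = -157*1/63 = -157/63)
J((n(p) - 73)/(101 + j)) - 8655 = -157/63 - 8655 = -545422/63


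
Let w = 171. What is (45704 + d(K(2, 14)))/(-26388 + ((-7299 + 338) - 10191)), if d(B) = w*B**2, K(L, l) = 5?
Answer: -49979/43540 ≈ -1.1479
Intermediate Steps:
d(B) = 171*B**2
(45704 + d(K(2, 14)))/(-26388 + ((-7299 + 338) - 10191)) = (45704 + 171*5**2)/(-26388 + ((-7299 + 338) - 10191)) = (45704 + 171*25)/(-26388 + (-6961 - 10191)) = (45704 + 4275)/(-26388 - 17152) = 49979/(-43540) = 49979*(-1/43540) = -49979/43540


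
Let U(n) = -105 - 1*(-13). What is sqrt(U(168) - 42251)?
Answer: I*sqrt(42343) ≈ 205.77*I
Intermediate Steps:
U(n) = -92 (U(n) = -105 + 13 = -92)
sqrt(U(168) - 42251) = sqrt(-92 - 42251) = sqrt(-42343) = I*sqrt(42343)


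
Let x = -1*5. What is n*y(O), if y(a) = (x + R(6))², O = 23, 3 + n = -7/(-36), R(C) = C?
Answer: -101/36 ≈ -2.8056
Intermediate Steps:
x = -5
n = -101/36 (n = -3 - 7/(-36) = -3 - 7*(-1/36) = -3 + 7/36 = -101/36 ≈ -2.8056)
y(a) = 1 (y(a) = (-5 + 6)² = 1² = 1)
n*y(O) = -101/36*1 = -101/36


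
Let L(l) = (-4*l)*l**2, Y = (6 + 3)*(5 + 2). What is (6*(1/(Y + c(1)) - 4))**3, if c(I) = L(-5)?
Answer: -2463656958216/178453547 ≈ -13806.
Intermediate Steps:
Y = 63 (Y = 9*7 = 63)
L(l) = -4*l**3
c(I) = 500 (c(I) = -4*(-5)**3 = -4*(-125) = 500)
(6*(1/(Y + c(1)) - 4))**3 = (6*(1/(63 + 500) - 4))**3 = (6*(1/563 - 4))**3 = (6*(-2251/563))**3 = (-13506/563)**3 = -2463656958216/178453547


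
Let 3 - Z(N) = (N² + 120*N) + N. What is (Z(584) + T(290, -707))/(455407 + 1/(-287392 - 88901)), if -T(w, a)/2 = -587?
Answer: -22069208157/24480923750 ≈ -0.90149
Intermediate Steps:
Z(N) = 3 - N² - 121*N (Z(N) = 3 - ((N² + 120*N) + N) = 3 - (N² + 121*N) = 3 + (-N² - 121*N) = 3 - N² - 121*N)
T(w, a) = 1174 (T(w, a) = -2*(-587) = 1174)
(Z(584) + T(290, -707))/(455407 + 1/(-287392 - 88901)) = ((3 - 1*584² - 121*584) + 1174)/(455407 + 1/(-287392 - 88901)) = ((3 - 1*341056 - 70664) + 1174)/(455407 + 1/(-376293)) = ((3 - 341056 - 70664) + 1174)/(455407 - 1/376293) = (-411717 + 1174)/(171366466250/376293) = -410543*376293/171366466250 = -22069208157/24480923750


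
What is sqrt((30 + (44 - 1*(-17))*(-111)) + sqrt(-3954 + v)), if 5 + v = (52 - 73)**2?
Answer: sqrt(-6741 + I*sqrt(3518)) ≈ 0.3612 + 82.104*I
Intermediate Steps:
v = 436 (v = -5 + (52 - 73)**2 = -5 + (-21)**2 = -5 + 441 = 436)
sqrt((30 + (44 - 1*(-17))*(-111)) + sqrt(-3954 + v)) = sqrt((30 + (44 - 1*(-17))*(-111)) + sqrt(-3954 + 436)) = sqrt((30 + (44 + 17)*(-111)) + sqrt(-3518)) = sqrt((30 + 61*(-111)) + I*sqrt(3518)) = sqrt((30 - 6771) + I*sqrt(3518)) = sqrt(-6741 + I*sqrt(3518))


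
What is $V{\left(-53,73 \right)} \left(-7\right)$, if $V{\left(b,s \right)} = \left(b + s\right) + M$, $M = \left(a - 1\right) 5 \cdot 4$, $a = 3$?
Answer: $-420$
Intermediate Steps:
$M = 40$ ($M = \left(3 - 1\right) 5 \cdot 4 = 2 \cdot 20 = 40$)
$V{\left(b,s \right)} = 40 + b + s$ ($V{\left(b,s \right)} = \left(b + s\right) + 40 = 40 + b + s$)
$V{\left(-53,73 \right)} \left(-7\right) = \left(40 - 53 + 73\right) \left(-7\right) = 60 \left(-7\right) = -420$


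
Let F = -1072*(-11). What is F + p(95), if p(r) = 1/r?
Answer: 1120241/95 ≈ 11792.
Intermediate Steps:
F = 11792
F + p(95) = 11792 + 1/95 = 1120241/95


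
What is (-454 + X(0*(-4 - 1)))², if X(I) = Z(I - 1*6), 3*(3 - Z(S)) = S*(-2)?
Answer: 207025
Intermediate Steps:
Z(S) = 3 + 2*S/3 (Z(S) = 3 - S*(-2)/3 = 3 - (-2)*S/3 = 3 + 2*S/3)
X(I) = -1 + 2*I/3 (X(I) = 3 + 2*(I - 1*6)/3 = 3 + 2*(I - 6)/3 = 3 + 2*(-6 + I)/3 = 3 + (-4 + 2*I/3) = -1 + 2*I/3)
(-454 + X(0*(-4 - 1)))² = (-454 + (-1 + 2*(0*(-4 - 1))/3))² = (-454 + (-1 + 2*(0*(-5))/3))² = (-454 + (-1 + (⅔)*0))² = (-454 + (-1 + 0))² = (-454 - 1)² = (-455)² = 207025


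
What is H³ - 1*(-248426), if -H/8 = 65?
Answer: -140359574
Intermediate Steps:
H = -520 (H = -8*65 = -520)
H³ - 1*(-248426) = (-520)³ - 1*(-248426) = -140608000 + 248426 = -140359574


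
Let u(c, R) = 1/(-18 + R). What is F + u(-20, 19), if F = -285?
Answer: -284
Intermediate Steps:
F + u(-20, 19) = -285 + 1/(-18 + 19) = -285 + 1/1 = -285 + 1 = -284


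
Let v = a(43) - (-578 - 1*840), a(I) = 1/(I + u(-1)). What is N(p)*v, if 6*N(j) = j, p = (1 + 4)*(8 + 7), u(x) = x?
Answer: 1488925/84 ≈ 17725.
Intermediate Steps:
p = 75 (p = 5*15 = 75)
a(I) = 1/(-1 + I) (a(I) = 1/(I - 1) = 1/(-1 + I))
N(j) = j/6
v = 59557/42 (v = 1/(-1 + 43) - (-578 - 1*840) = 1/42 - (-578 - 840) = 1/42 - 1*(-1418) = 1/42 + 1418 = 59557/42 ≈ 1418.0)
N(p)*v = ((⅙)*75)*(59557/42) = (25/2)*(59557/42) = 1488925/84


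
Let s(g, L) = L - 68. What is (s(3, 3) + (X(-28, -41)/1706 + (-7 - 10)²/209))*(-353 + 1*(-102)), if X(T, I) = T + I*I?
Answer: 10163562045/356554 ≈ 28505.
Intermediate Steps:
s(g, L) = -68 + L
X(T, I) = T + I²
(s(3, 3) + (X(-28, -41)/1706 + (-7 - 10)²/209))*(-353 + 1*(-102)) = ((-68 + 3) + ((-28 + (-41)²)/1706 + (-7 - 10)²/209))*(-353 + 1*(-102)) = (-65 + ((-28 + 1681)*(1/1706) + (-17)²*(1/209)))*(-353 - 102) = (-65 + (1653*(1/1706) + 289*(1/209)))*(-455) = (-65 + (1653/1706 + 289/209))*(-455) = (-65 + 838511/356554)*(-455) = -22337499/356554*(-455) = 10163562045/356554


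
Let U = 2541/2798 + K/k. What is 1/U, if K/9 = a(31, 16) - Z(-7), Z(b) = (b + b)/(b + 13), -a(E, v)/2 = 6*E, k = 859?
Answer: -2403482/7126227 ≈ -0.33727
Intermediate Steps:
a(E, v) = -12*E
Z(b) = 2*b/(13 + b) (Z(b) = (2*b)/(13 + b) = 2*b/(13 + b))
K = -3327 (K = 9*(-12*31 - 2*(-7)/(13 - 7)) = 9*(-372 - 2*(-7)/6) = 9*(-372 - 1*(-7/3)) = 9*(-372 + 7/3) = 9*(-1109/3) = -3327)
U = -7126227/2403482 (U = 2541/2798 - 3327/859 = -7126227/2403482 ≈ -2.9650)
1/U = 1/(-7126227/2403482) = -2403482/7126227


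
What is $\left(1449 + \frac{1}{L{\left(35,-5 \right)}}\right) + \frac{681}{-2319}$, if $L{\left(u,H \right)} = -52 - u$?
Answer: $\frac{97426177}{67251} \approx 1448.7$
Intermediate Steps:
$\left(1449 + \frac{1}{L{\left(35,-5 \right)}}\right) + \frac{681}{-2319} = \left(1449 + \frac{1}{-52 - 35}\right) + \frac{681}{-2319} = \left(1449 + \frac{1}{-52 - 35}\right) + 681 \left(- \frac{1}{2319}\right) = \left(1449 + \frac{1}{-87}\right) - \frac{227}{773} = \left(1449 - \frac{1}{87}\right) - \frac{227}{773} = \frac{126062}{87} - \frac{227}{773} = \frac{97426177}{67251}$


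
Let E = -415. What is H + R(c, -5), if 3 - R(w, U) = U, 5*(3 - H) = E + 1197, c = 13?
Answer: -727/5 ≈ -145.40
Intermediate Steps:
H = -767/5 (H = 3 - (-415 + 1197)/5 = 3 - 1/5*782 = 3 - 782/5 = -767/5 ≈ -153.40)
R(w, U) = 3 - U
H + R(c, -5) = -767/5 + (3 - 1*(-5)) = -767/5 + (3 + 5) = -767/5 + 8 = -727/5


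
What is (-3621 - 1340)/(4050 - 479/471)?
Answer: -2336631/1907071 ≈ -1.2252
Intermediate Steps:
(-3621 - 1340)/(4050 - 479/471) = -4961/(4050 - 479*1/471) = -4961/(4050 - 479/471) = -4961/1907071/471 = -4961*471/1907071 = -2336631/1907071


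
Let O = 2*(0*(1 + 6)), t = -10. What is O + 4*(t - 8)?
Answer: -72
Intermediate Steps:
O = 0 (O = 2*(0*7) = 2*0 = 0)
O + 4*(t - 8) = 0 + 4*(-10 - 8) = 0 + 4*(-18) = 0 - 72 = -72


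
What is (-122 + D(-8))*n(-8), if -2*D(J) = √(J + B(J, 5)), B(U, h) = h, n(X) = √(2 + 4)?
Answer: √6*(-244 - I*√3)/2 ≈ -298.84 - 2.1213*I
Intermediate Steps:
n(X) = √6
D(J) = -√(5 + J)/2 (D(J) = -√(J + 5)/2 = -√(5 + J)/2)
(-122 + D(-8))*n(-8) = (-122 - √(5 - 8)/2)*√6 = (-122 - I*√3/2)*√6 = √6*(-122 - I*√3/2)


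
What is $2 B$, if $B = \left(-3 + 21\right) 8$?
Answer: $288$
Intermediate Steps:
$B = 144$ ($B = 18 \cdot 8 = 144$)
$2 B = 2 \cdot 144 = 288$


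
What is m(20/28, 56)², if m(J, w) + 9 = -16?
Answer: 625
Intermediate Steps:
m(J, w) = -25 (m(J, w) = -9 - 16 = -25)
m(20/28, 56)² = (-25)² = 625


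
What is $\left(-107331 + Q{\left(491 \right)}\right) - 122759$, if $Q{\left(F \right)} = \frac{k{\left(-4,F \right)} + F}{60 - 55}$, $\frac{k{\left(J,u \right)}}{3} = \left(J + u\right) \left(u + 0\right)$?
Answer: $- \frac{432608}{5} \approx -86522.0$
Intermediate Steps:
$k{\left(J,u \right)} = 3 u \left(J + u\right)$ ($k{\left(J,u \right)} = 3 \left(J + u\right) \left(u + 0\right) = 3 \left(J + u\right) u = 3 u \left(J + u\right)$)
$Q{\left(F \right)} = \frac{F}{5} + \frac{3 F \left(-4 + F\right)}{5}$ ($Q{\left(F \right)} = \frac{3 F \left(-4 + F\right) + F}{60 - 55} = \frac{F + 3 F \left(-4 + F\right)}{5} = \left(F + 3 F \left(-4 + F\right)\right) \frac{1}{5} = \frac{F}{5} + \frac{3 F \left(-4 + F\right)}{5}$)
$\left(-107331 + Q{\left(491 \right)}\right) - 122759 = \left(-107331 + \frac{1}{5} \cdot 491 \left(-11 + 3 \cdot 491\right)\right) - 122759 = \left(-107331 + \frac{1}{5} \cdot 491 \left(-11 + 1473\right)\right) - 122759 = \left(-107331 + \frac{1}{5} \cdot 491 \cdot 1462\right) - 122759 = \left(-107331 + \frac{717842}{5}\right) - 122759 = \frac{181187}{5} - 122759 = - \frac{432608}{5}$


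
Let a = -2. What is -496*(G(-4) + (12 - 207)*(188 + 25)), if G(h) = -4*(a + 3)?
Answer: 20603344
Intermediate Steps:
G(h) = -4 (G(h) = -4*(-2 + 3) = -4*1 = -4)
-496*(G(-4) + (12 - 207)*(188 + 25)) = -496*(-4 + (12 - 207)*(188 + 25)) = -496*(-4 - 195*213) = -496*(-4 - 41535) = -496*(-41539) = 20603344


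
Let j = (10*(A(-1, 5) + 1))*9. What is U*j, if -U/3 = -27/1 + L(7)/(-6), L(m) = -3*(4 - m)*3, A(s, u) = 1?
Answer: 17010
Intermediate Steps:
L(m) = -36 + 9*m (L(m) = (-12 + 3*m)*3 = -36 + 9*m)
j = 180 (j = (10*(1 + 1))*9 = (10*2)*9 = 20*9 = 180)
U = 189/2 (U = -3*(-27/1 + (-36 + 9*7)/(-6)) = -3*(-27*1 + (-36 + 63)*(-⅙)) = -3*(-27 + 27*(-⅙)) = -3*(-27 - 9/2) = -3*(-63/2) = 189/2 ≈ 94.500)
U*j = (189/2)*180 = 17010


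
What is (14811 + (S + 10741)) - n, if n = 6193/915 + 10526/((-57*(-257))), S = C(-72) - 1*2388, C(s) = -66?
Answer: 1809949873/78385 ≈ 23091.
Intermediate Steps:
S = -2454 (S = -66 - 1*2388 = -66 - 2388 = -2454)
n = 586857/78385 (n = 6193*(1/915) + 10526/14649 = 6193/915 + 10526*(1/14649) = 6193/915 + 554/771 = 586857/78385 ≈ 7.4869)
(14811 + (S + 10741)) - n = (14811 + (-2454 + 10741)) - 1*586857/78385 = (14811 + 8287) - 586857/78385 = 23098 - 586857/78385 = 1809949873/78385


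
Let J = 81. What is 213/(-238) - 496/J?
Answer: -135301/19278 ≈ -7.0184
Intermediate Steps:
213/(-238) - 496/J = 213/(-238) - 496/81 = 213*(-1/238) - 496*1/81 = -213/238 - 496/81 = -135301/19278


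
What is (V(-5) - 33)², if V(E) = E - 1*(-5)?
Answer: 1089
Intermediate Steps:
V(E) = 5 + E (V(E) = E + 5 = 5 + E)
(V(-5) - 33)² = ((5 - 5) - 33)² = (0 - 33)² = (-33)² = 1089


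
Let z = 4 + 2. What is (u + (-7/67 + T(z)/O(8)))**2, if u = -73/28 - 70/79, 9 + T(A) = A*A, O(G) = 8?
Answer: 4357188081/87857702464 ≈ 0.049594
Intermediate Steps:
z = 6
T(A) = -9 + A**2 (T(A) = -9 + A*A = -9 + A**2)
u = -7727/2212 (u = -73*1/28 - 70*1/79 = -73/28 - 70/79 = -7727/2212 ≈ -3.4932)
(u + (-7/67 + T(z)/O(8)))**2 = (-7727/2212 + (-7/67 + (-9 + 6**2)/8))**2 = (-7727/2212 + (-7*1/67 + (-9 + 36)*(1/8)))**2 = (-7727/2212 + (-7/67 + 27*(1/8)))**2 = (-7727/2212 + (-7/67 + 27/8))**2 = (-7727/2212 + 1753/536)**2 = (-66009/296408)**2 = 4357188081/87857702464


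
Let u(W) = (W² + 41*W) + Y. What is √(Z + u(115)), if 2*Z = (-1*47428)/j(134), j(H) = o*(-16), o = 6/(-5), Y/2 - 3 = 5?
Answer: √2407809/12 ≈ 129.31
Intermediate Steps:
Y = 16 (Y = 6 + 2*5 = 6 + 10 = 16)
o = -6/5 (o = 6*(-⅕) = -6/5 ≈ -1.2000)
j(H) = 96/5 (j(H) = -6/5*(-16) = 96/5)
u(W) = 16 + W² + 41*W (u(W) = (W² + 41*W) + 16 = 16 + W² + 41*W)
Z = -59285/48 (Z = ((-1*47428)/(96/5))/2 = (-47428*5/96)/2 = (½)*(-59285/24) = -59285/48 ≈ -1235.1)
√(Z + u(115)) = √(-59285/48 + (16 + 115² + 41*115)) = √(-59285/48 + (16 + 13225 + 4715)) = √(-59285/48 + 17956) = √(802603/48) = √2407809/12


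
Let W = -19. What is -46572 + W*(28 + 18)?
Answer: -47446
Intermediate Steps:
-46572 + W*(28 + 18) = -46572 - 19*(28 + 18) = -46572 - 19*46 = -46572 - 874 = -47446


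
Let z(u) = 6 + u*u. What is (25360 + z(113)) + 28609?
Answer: 66744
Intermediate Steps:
z(u) = 6 + u²
(25360 + z(113)) + 28609 = (25360 + (6 + 113²)) + 28609 = (25360 + (6 + 12769)) + 28609 = (25360 + 12775) + 28609 = 38135 + 28609 = 66744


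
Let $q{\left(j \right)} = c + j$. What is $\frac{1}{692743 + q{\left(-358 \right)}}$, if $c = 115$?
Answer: $\frac{1}{692500} \approx 1.444 \cdot 10^{-6}$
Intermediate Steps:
$q{\left(j \right)} = 115 + j$
$\frac{1}{692743 + q{\left(-358 \right)}} = \frac{1}{692743 + \left(115 - 358\right)} = \frac{1}{692743 - 243} = \frac{1}{692500}$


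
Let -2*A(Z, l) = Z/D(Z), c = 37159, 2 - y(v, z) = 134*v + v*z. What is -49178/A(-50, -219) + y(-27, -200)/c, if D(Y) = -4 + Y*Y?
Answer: -4561203678292/928975 ≈ -4.9099e+6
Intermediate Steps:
y(v, z) = 2 - 134*v - v*z (y(v, z) = 2 - (134*v + v*z) = 2 + (-134*v - v*z) = 2 - 134*v - v*z)
D(Y) = -4 + Y²
A(Z, l) = -Z/(2*(-4 + Z²))
-49178/A(-50, -219) + y(-27, -200)/c = -49178/((-1*(-50)/(-8 + 2*(-50)²))) + (2 - 134*(-27) - 1*(-27)*(-200))/37159 = -49178/((-1*(-50)/(-8 + 2*2500))) + (2 + 3618 - 5400)*(1/37159) = -49178/((-1*(-50)/(-8 + 5000))) - 1780*1/37159 = -49178/((-1*(-50)/4992)) - 1780/37159 = -49178/((-1*(-50)*1/4992)) - 1780/37159 = -49178/25/2496 - 1780/37159 = -49178*2496/25 - 1780/37159 = -122748288/25 - 1780/37159 = -4561203678292/928975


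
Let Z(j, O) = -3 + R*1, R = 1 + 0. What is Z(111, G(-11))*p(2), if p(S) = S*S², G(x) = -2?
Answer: -16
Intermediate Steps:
R = 1
p(S) = S³
Z(j, O) = -2 (Z(j, O) = -3 + 1*1 = -3 + 1 = -2)
Z(111, G(-11))*p(2) = -2*2³ = -2*8 = -16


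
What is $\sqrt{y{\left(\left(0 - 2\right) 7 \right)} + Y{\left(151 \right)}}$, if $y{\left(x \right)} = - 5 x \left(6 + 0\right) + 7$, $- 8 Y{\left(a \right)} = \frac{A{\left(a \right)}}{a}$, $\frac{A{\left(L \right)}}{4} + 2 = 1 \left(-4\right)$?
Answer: $\frac{4 \sqrt{608530}}{151} \approx 20.664$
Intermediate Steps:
$A{\left(L \right)} = -24$ ($A{\left(L \right)} = -8 + 4 \cdot 1 \left(-4\right) = -8 + 4 \left(-4\right) = -8 - 16 = -24$)
$Y{\left(a \right)} = \frac{3}{a}$ ($Y{\left(a \right)} = - \frac{\left(-24\right) \frac{1}{a}}{8} = \frac{3}{a}$)
$y{\left(x \right)} = 7 - 30 x$ ($y{\left(x \right)} = - 5 x 6 + 7 = - 5 \cdot 6 x + 7 = - 30 x + 7 = 7 - 30 x$)
$\sqrt{y{\left(\left(0 - 2\right) 7 \right)} + Y{\left(151 \right)}} = \sqrt{\left(7 - 30 \left(0 - 2\right) 7\right) + \frac{3}{151}} = \sqrt{\left(7 - 30 \left(\left(-2\right) 7\right)\right) + 3 \cdot \frac{1}{151}} = \sqrt{\left(7 - -420\right) + \frac{3}{151}} = \sqrt{\left(7 + 420\right) + \frac{3}{151}} = \sqrt{427 + \frac{3}{151}} = \sqrt{\frac{64480}{151}} = \frac{4 \sqrt{608530}}{151}$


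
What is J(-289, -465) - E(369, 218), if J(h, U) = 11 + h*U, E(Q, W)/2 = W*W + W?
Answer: 38912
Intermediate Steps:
E(Q, W) = 2*W + 2*W**2 (E(Q, W) = 2*(W*W + W) = 2*(W**2 + W) = 2*(W + W**2) = 2*W + 2*W**2)
J(h, U) = 11 + U*h
J(-289, -465) - E(369, 218) = (11 - 465*(-289)) - 2*218*(1 + 218) = (11 + 134385) - 2*218*219 = 134396 - 1*95484 = 134396 - 95484 = 38912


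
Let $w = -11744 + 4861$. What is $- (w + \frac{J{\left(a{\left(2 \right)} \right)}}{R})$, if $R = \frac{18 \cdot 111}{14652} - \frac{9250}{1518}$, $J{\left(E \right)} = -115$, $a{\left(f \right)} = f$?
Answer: $\frac{62068399}{9043} \approx 6863.7$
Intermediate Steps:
$w = -6883$
$R = - \frac{9043}{1518}$ ($R = 1998 \cdot \frac{1}{14652} - \frac{4625}{759} = \frac{3}{22} - \frac{4625}{759} = - \frac{9043}{1518} \approx -5.9572$)
$- (w + \frac{J{\left(a{\left(2 \right)} \right)}}{R}) = - (-6883 - \frac{115}{- \frac{9043}{1518}}) = - (-6883 - - \frac{174570}{9043}) = - (-6883 + \frac{174570}{9043}) = \left(-1\right) \left(- \frac{62068399}{9043}\right) = \frac{62068399}{9043}$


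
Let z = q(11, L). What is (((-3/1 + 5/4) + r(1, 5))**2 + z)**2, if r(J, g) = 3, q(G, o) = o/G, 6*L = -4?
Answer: 628849/278784 ≈ 2.2557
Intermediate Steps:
L = -2/3 (L = (1/6)*(-4) = -2/3 ≈ -0.66667)
z = -2/33 (z = -2/3/11 = -2/3*1/11 = -2/33 ≈ -0.060606)
(((-3/1 + 5/4) + r(1, 5))**2 + z)**2 = (((-3/1 + 5/4) + 3)**2 - 2/33)**2 = (((-3*1 + 5*(1/4)) + 3)**2 - 2/33)**2 = (((-3 + 5/4) + 3)**2 - 2/33)**2 = ((-7/4 + 3)**2 - 2/33)**2 = ((5/4)**2 - 2/33)**2 = (25/16 - 2/33)**2 = (793/528)**2 = 628849/278784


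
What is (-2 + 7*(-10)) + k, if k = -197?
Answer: -269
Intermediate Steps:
(-2 + 7*(-10)) + k = (-2 + 7*(-10)) - 197 = (-2 - 70) - 197 = -72 - 197 = -269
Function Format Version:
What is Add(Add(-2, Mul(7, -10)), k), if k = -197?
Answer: -269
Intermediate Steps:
Add(Add(-2, Mul(7, -10)), k) = Add(Add(-2, Mul(7, -10)), -197) = Add(Add(-2, -70), -197) = Add(-72, -197) = -269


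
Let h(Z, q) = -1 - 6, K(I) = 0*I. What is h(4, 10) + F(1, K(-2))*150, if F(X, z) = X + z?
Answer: 143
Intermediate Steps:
K(I) = 0
h(Z, q) = -7
h(4, 10) + F(1, K(-2))*150 = -7 + (1 + 0)*150 = -7 + 1*150 = -7 + 150 = 143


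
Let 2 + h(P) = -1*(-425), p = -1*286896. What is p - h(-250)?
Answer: -287319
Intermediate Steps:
p = -286896
h(P) = 423 (h(P) = -2 - 1*(-425) = -2 + 425 = 423)
p - h(-250) = -286896 - 1*423 = -286896 - 423 = -287319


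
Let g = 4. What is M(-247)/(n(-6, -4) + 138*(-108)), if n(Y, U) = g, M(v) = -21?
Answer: 21/14900 ≈ 0.0014094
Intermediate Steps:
n(Y, U) = 4
M(-247)/(n(-6, -4) + 138*(-108)) = -21/(4 + 138*(-108)) = -21/(4 - 14904) = -21/(-14900) = -21*(-1/14900) = 21/14900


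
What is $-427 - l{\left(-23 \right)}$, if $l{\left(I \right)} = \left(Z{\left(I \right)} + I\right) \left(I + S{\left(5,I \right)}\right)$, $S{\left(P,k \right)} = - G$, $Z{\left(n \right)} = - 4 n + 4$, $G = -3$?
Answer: $1033$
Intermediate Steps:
$Z{\left(n \right)} = 4 - 4 n$
$S{\left(P,k \right)} = 3$ ($S{\left(P,k \right)} = \left(-1\right) \left(-3\right) = 3$)
$l{\left(I \right)} = \left(3 + I\right) \left(4 - 3 I\right)$ ($l{\left(I \right)} = \left(\left(4 - 4 I\right) + I\right) \left(I + 3\right) = \left(4 - 3 I\right) \left(3 + I\right) = \left(3 + I\right) \left(4 - 3 I\right)$)
$-427 - l{\left(-23 \right)} = -427 - \left(12 - -115 - 3 \left(-23\right)^{2}\right) = -427 - \left(12 + 115 - 1587\right) = -427 - -1460 = -427 + 1460 = 1033$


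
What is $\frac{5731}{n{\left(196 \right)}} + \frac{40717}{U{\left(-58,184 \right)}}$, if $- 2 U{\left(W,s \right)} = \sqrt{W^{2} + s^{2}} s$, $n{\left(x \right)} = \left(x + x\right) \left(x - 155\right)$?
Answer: $\frac{5731}{16072} - \frac{40717 \sqrt{9305}}{1712120} \approx -1.9375$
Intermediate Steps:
$n{\left(x \right)} = 2 x \left(-155 + x\right)$
$U{\left(W,s \right)} = - \frac{s \sqrt{W^{2} + s^{2}}}{2}$ ($U{\left(W,s \right)} = - \frac{\sqrt{W^{2} + s^{2}} s}{2} = - \frac{s \sqrt{W^{2} + s^{2}}}{2}$)
$\frac{5731}{n{\left(196 \right)}} + \frac{40717}{U{\left(-58,184 \right)}} = \frac{5731}{2 \cdot 196 \left(-155 + 196\right)} + \frac{40717}{\left(- \frac{1}{2}\right) 184 \sqrt{\left(-58\right)^{2} + 184^{2}}} = \frac{5731}{2 \cdot 196 \cdot 41} + \frac{40717}{\left(- \frac{1}{2}\right) 184 \sqrt{3364 + 33856}} = \frac{5731}{16072} + \frac{40717}{\left(- \frac{1}{2}\right) 184 \sqrt{37220}} = 5731 \cdot \frac{1}{16072} + \frac{40717}{\left(- \frac{1}{2}\right) 184 \cdot 2 \sqrt{9305}} = \frac{5731}{16072} + \frac{40717}{\left(-184\right) \sqrt{9305}} = \frac{5731}{16072} + 40717 \left(- \frac{\sqrt{9305}}{1712120}\right) = \frac{5731}{16072} - \frac{40717 \sqrt{9305}}{1712120}$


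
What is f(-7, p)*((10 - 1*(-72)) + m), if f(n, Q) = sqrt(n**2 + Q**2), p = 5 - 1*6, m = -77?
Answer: 25*sqrt(2) ≈ 35.355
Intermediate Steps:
p = -1 (p = 5 - 6 = -1)
f(n, Q) = sqrt(Q**2 + n**2)
f(-7, p)*((10 - 1*(-72)) + m) = sqrt((-1)**2 + (-7)**2)*((10 - 1*(-72)) - 77) = sqrt(1 + 49)*((10 + 72) - 77) = sqrt(50)*(82 - 77) = (5*sqrt(2))*5 = 25*sqrt(2)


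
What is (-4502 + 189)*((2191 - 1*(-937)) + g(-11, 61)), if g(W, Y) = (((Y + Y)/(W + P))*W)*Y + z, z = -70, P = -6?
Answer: -577286424/17 ≈ -3.3958e+7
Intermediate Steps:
g(W, Y) = -70 + 2*W*Y²/(-6 + W) (g(W, Y) = (((Y + Y)/(W - 6))*W)*Y - 70 = (((2*Y)/(-6 + W))*W)*Y - 70 = ((2*Y/(-6 + W))*W)*Y - 70 = (2*W*Y/(-6 + W))*Y - 70 = 2*W*Y²/(-6 + W) - 70 = -70 + 2*W*Y²/(-6 + W))
(-4502 + 189)*((2191 - 1*(-937)) + g(-11, 61)) = (-4502 + 189)*((2191 - 1*(-937)) + 2*(210 - 35*(-11) - 11*61²)/(-6 - 11)) = -4313*((2191 + 937) + 2*(210 + 385 - 11*3721)/(-17)) = -4313*(3128 + 2*(-1/17)*(210 + 385 - 40931)) = -4313*(3128 + 2*(-1/17)*(-40336)) = -4313*(3128 + 80672/17) = -4313*133848/17 = -577286424/17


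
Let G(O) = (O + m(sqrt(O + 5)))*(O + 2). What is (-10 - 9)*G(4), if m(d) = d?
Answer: -798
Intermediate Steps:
G(O) = (2 + O)*(O + sqrt(5 + O)) (G(O) = (O + sqrt(O + 5))*(O + 2) = (O + sqrt(5 + O))*(2 + O) = (2 + O)*(O + sqrt(5 + O)))
(-10 - 9)*G(4) = (-10 - 9)*(4**2 + 2*4 + 2*sqrt(5 + 4) + 4*sqrt(5 + 4)) = -19*(16 + 8 + 2*sqrt(9) + 4*sqrt(9)) = -19*(16 + 8 + 2*3 + 4*3) = -19*(16 + 8 + 6 + 12) = -19*42 = -798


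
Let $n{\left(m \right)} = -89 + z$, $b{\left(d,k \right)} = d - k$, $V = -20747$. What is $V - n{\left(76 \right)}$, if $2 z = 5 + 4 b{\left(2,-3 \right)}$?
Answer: $- \frac{41341}{2} \approx -20671.0$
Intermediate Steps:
$z = \frac{25}{2}$ ($z = \frac{5 + 4 \left(2 - -3\right)}{2} = \frac{5 + 4 \left(2 + 3\right)}{2} = \frac{5 + 4 \cdot 5}{2} = \frac{5 + 20}{2} = \frac{1}{2} \cdot 25 = \frac{25}{2} \approx 12.5$)
$n{\left(m \right)} = - \frac{153}{2}$ ($n{\left(m \right)} = -89 + \frac{25}{2} = - \frac{153}{2}$)
$V - n{\left(76 \right)} = -20747 - - \frac{153}{2} = -20747 + \frac{153}{2} = - \frac{41341}{2}$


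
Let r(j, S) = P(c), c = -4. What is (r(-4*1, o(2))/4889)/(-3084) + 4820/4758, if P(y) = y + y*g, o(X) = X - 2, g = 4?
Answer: 1009367965/996383089 ≈ 1.0130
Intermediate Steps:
o(X) = -2 + X
P(y) = 5*y (P(y) = y + y*4 = y + 4*y = 5*y)
r(j, S) = -20 (r(j, S) = 5*(-4) = -20)
(r(-4*1, o(2))/4889)/(-3084) + 4820/4758 = -20/4889/(-3084) + 4820/4758 = -20*1/4889*(-1/3084) + 4820*(1/4758) = -20/4889*(-1/3084) + 2410/2379 = 5/3769419 + 2410/2379 = 1009367965/996383089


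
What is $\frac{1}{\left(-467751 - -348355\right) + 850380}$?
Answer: $\frac{1}{730984} \approx 1.368 \cdot 10^{-6}$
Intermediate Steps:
$\frac{1}{\left(-467751 - -348355\right) + 850380} = \frac{1}{\left(-467751 + 348355\right) + 850380} = \frac{1}{-119396 + 850380} = \frac{1}{730984}$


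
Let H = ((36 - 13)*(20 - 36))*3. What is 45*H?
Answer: -49680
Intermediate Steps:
H = -1104 (H = (23*(-16))*3 = -368*3 = -1104)
45*H = 45*(-1104) = -49680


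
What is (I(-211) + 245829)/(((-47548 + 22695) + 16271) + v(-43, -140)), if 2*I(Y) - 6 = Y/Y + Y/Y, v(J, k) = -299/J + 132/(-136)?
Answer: -359407846/12538137 ≈ -28.665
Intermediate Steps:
v(J, k) = -33/34 - 299/J (v(J, k) = -299/J + 132*(-1/136) = -299/J - 33/34 = -33/34 - 299/J)
I(Y) = 4 (I(Y) = 3 + (Y/Y + Y/Y)/2 = 3 + (1 + 1)/2 = 3 + (½)*2 = 3 + 1 = 4)
(I(-211) + 245829)/(((-47548 + 22695) + 16271) + v(-43, -140)) = (4 + 245829)/(((-47548 + 22695) + 16271) + (-33/34 - 299/(-43))) = 245833/((-24853 + 16271) + (-33/34 - 299*(-1/43))) = 245833/(-8582 + (-33/34 + 299/43)) = 245833/(-8582 + 8747/1462) = 245833/(-12538137/1462) = 245833*(-1462/12538137) = -359407846/12538137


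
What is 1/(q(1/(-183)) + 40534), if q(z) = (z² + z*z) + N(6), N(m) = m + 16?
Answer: 33489/1358179886 ≈ 2.4657e-5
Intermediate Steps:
N(m) = 16 + m
q(z) = 22 + 2*z² (q(z) = (z² + z*z) + (16 + 6) = (z² + z²) + 22 = 2*z² + 22 = 22 + 2*z²)
1/(q(1/(-183)) + 40534) = 1/((22 + 2*(1/(-183))²) + 40534) = 1/((22 + 2*(-1/183)²) + 40534) = 1/((22 + 2*(1/33489)) + 40534) = 1/((22 + 2/33489) + 40534) = 1/(736760/33489 + 40534) = 1/(1358179886/33489) = 33489/1358179886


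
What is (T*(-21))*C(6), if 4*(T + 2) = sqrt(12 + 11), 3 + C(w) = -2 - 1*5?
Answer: -420 + 105*sqrt(23)/2 ≈ -168.22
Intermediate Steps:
C(w) = -10 (C(w) = -3 + (-2 - 1*5) = -3 + (-2 - 5) = -3 - 7 = -10)
T = -2 + sqrt(23)/4 (T = -2 + sqrt(12 + 11)/4 = -2 + sqrt(23)/4 ≈ -0.80104)
(T*(-21))*C(6) = ((-2 + sqrt(23)/4)*(-21))*(-10) = (42 - 21*sqrt(23)/4)*(-10) = -420 + 105*sqrt(23)/2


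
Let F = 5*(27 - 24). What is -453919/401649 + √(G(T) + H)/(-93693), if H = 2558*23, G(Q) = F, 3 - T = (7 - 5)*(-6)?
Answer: -453919/401649 - 7*√1201/93693 ≈ -1.1327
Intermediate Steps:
T = 15 (T = 3 - (7 - 5)*(-6) = 3 - 2*(-6) = 3 - 1*(-12) = 3 + 12 = 15)
F = 15 (F = 5*3 = 15)
G(Q) = 15
H = 58834
-453919/401649 + √(G(T) + H)/(-93693) = -453919/401649 + √(15 + 58834)/(-93693) = -453919*1/401649 + √58849*(-1/93693) = -453919/401649 + (7*√1201)*(-1/93693) = -453919/401649 - 7*√1201/93693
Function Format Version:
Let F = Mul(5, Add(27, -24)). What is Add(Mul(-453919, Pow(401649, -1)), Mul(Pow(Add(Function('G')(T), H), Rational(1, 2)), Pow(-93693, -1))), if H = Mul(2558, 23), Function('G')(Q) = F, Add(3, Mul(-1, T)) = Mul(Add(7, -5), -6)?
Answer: Add(Rational(-453919, 401649), Mul(Rational(-7, 93693), Pow(1201, Rational(1, 2)))) ≈ -1.1327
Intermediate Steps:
T = 15 (T = Add(3, Mul(-1, Mul(Add(7, -5), -6))) = Add(3, Mul(-1, Mul(2, -6))) = Add(3, Mul(-1, -12)) = Add(3, 12) = 15)
F = 15 (F = Mul(5, 3) = 15)
Function('G')(Q) = 15
H = 58834
Add(Mul(-453919, Pow(401649, -1)), Mul(Pow(Add(Function('G')(T), H), Rational(1, 2)), Pow(-93693, -1))) = Add(Mul(-453919, Pow(401649, -1)), Mul(Pow(Add(15, 58834), Rational(1, 2)), Pow(-93693, -1))) = Add(Mul(-453919, Rational(1, 401649)), Mul(Pow(58849, Rational(1, 2)), Rational(-1, 93693))) = Add(Rational(-453919, 401649), Mul(Mul(7, Pow(1201, Rational(1, 2))), Rational(-1, 93693))) = Add(Rational(-453919, 401649), Mul(Rational(-7, 93693), Pow(1201, Rational(1, 2))))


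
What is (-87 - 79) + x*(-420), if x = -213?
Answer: 89294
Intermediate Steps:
(-87 - 79) + x*(-420) = (-87 - 79) - 213*(-420) = -166 + 89460 = 89294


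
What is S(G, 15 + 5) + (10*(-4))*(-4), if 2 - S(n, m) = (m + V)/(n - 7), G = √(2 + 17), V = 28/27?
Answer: 67598/405 + 284*√19/405 ≈ 169.97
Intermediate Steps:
V = 28/27 (V = 28*(1/27) = 28/27 ≈ 1.0370)
G = √19 ≈ 4.3589
S(n, m) = 2 - (28/27 + m)/(-7 + n) (S(n, m) = 2 - (m + 28/27)/(n - 7) = 2 - (28/27 + m)/(-7 + n))
S(G, 15 + 5) + (10*(-4))*(-4) = (-406/27 - (15 + 5) + 2*√19)/(-7 + √19) + (10*(-4))*(-4) = (-406/27 - 1*20 + 2*√19)/(-7 + √19) - 40*(-4) = (-406/27 - 20 + 2*√19)/(-7 + √19) + 160 = (-946/27 + 2*√19)/(-7 + √19) + 160 = 160 + (-946/27 + 2*√19)/(-7 + √19)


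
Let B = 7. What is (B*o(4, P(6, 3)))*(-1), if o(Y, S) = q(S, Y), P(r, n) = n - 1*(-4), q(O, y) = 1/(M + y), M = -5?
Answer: 7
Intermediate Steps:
q(O, y) = 1/(-5 + y)
P(r, n) = 4 + n (P(r, n) = n + 4 = 4 + n)
o(Y, S) = 1/(-5 + Y)
(B*o(4, P(6, 3)))*(-1) = (7/(-5 + 4))*(-1) = (7/(-1))*(-1) = (7*(-1))*(-1) = -7*(-1) = 7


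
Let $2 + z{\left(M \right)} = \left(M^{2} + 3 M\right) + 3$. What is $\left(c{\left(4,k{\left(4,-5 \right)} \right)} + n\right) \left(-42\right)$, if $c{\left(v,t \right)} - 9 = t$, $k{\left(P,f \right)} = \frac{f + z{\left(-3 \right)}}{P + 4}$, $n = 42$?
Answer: $-2121$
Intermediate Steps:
$z{\left(M \right)} = 1 + M^{2} + 3 M$ ($z{\left(M \right)} = -2 + \left(\left(M^{2} + 3 M\right) + 3\right) = -2 + \left(3 + M^{2} + 3 M\right) = 1 + M^{2} + 3 M$)
$k{\left(P,f \right)} = \frac{1 + f}{4 + P}$ ($k{\left(P,f \right)} = \frac{f + \left(1 + \left(-3\right)^{2} + 3 \left(-3\right)\right)}{P + 4} = \frac{f + \left(1 + 9 - 9\right)}{4 + P} = \frac{f + 1}{4 + P} = \frac{1 + f}{4 + P}$)
$c{\left(v,t \right)} = 9 + t$
$\left(c{\left(4,k{\left(4,-5 \right)} \right)} + n\right) \left(-42\right) = \left(\left(9 + \frac{1 - 5}{4 + 4}\right) + 42\right) \left(-42\right) = \left(\left(9 + \frac{1}{8} \left(-4\right)\right) + 42\right) \left(-42\right) = \left(\left(9 - \frac{1}{2}\right) + 42\right) \left(-42\right) = \left(\frac{17}{2} + 42\right) \left(-42\right) = \frac{101}{2} \left(-42\right) = -2121$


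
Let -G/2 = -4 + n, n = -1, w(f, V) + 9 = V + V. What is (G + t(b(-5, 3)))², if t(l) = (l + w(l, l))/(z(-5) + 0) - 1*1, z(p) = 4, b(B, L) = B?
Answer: 9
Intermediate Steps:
w(f, V) = -9 + 2*V (w(f, V) = -9 + (V + V) = -9 + 2*V)
t(l) = -13/4 + 3*l/4 (t(l) = (l + (-9 + 2*l))/(4 + 0) - 1*1 = (-9 + 3*l)/4 - 1 = (-9 + 3*l)*(¼) - 1 = (-9/4 + 3*l/4) - 1 = -13/4 + 3*l/4)
G = 10 (G = -2*(-4 - 1) = -2*(-5) = 10)
(G + t(b(-5, 3)))² = (10 + (-13/4 + (¾)*(-5)))² = (10 + (-13/4 - 15/4))² = (10 - 7)² = 3² = 9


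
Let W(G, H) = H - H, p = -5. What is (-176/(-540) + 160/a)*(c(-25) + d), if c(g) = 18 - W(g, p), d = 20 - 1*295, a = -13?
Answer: 5404196/1755 ≈ 3079.3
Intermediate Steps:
W(G, H) = 0
d = -275 (d = 20 - 295 = -275)
c(g) = 18 (c(g) = 18 - 1*0 = 18 + 0 = 18)
(-176/(-540) + 160/a)*(c(-25) + d) = (-176/(-540) + 160/(-13))*(18 - 275) = (-176*(-1/540) + 160*(-1/13))*(-257) = (44/135 - 160/13)*(-257) = -21028/1755*(-257) = 5404196/1755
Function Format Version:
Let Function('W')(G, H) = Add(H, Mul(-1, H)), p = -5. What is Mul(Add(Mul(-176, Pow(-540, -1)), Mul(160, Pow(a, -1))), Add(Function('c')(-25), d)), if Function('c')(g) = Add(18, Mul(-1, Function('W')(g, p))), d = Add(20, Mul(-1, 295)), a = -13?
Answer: Rational(5404196, 1755) ≈ 3079.3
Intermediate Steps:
Function('W')(G, H) = 0
d = -275 (d = Add(20, -295) = -275)
Function('c')(g) = 18 (Function('c')(g) = Add(18, Mul(-1, 0)) = Add(18, 0) = 18)
Mul(Add(Mul(-176, Pow(-540, -1)), Mul(160, Pow(a, -1))), Add(Function('c')(-25), d)) = Mul(Add(Mul(-176, Pow(-540, -1)), Mul(160, Pow(-13, -1))), Add(18, -275)) = Mul(Add(Mul(-176, Rational(-1, 540)), Mul(160, Rational(-1, 13))), -257) = Mul(Add(Rational(44, 135), Rational(-160, 13)), -257) = Mul(Rational(-21028, 1755), -257) = Rational(5404196, 1755)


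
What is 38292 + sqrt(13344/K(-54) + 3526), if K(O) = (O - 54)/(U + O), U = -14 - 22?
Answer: 38292 + sqrt(14646) ≈ 38413.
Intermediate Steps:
U = -36
K(O) = (-54 + O)/(-36 + O) (K(O) = (O - 54)/(-36 + O) = (-54 + O)/(-36 + O))
38292 + sqrt(13344/K(-54) + 3526) = 38292 + sqrt(13344/(((-54 - 54)/(-36 - 54))) + 3526) = 38292 + sqrt(13344/((-108/(-90))) + 3526) = 38292 + sqrt(13344/((-1/90*(-108))) + 3526) = 38292 + sqrt(13344/(6/5) + 3526) = 38292 + sqrt(13344*(5/6) + 3526) = 38292 + sqrt(11120 + 3526) = 38292 + sqrt(14646)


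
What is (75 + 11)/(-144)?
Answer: -43/72 ≈ -0.59722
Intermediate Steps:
(75 + 11)/(-144) = -1/144*86 = -43/72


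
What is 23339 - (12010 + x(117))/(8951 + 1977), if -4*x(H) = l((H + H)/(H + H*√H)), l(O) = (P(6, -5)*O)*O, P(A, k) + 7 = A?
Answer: 1715886123637/73523584 + 3*√13/73523584 ≈ 23338.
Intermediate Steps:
P(A, k) = -7 + A
l(O) = -O² (l(O) = ((-7 + 6)*O)*O = (-O)*O = -O²)
x(H) = H²/(H + H^(3/2))² (x(H) = -(-1)*((H + H)/(H + H*√H))²/4 = -(-1)*((2*H)/(H + H^(3/2)))²/4 = -(-1)*(2*H/(H + H^(3/2)))²/4 = -(-1)*4*H²/(H + H^(3/2))²/4 = -(-1)*H²/(H + H^(3/2))² = H²/(H + H^(3/2))²)
23339 - (12010 + x(117))/(8951 + 1977) = 23339 - (12010 + 117²/(117 + 117^(3/2))²)/(8951 + 1977) = 23339 - (12010 + 13689/(117 + 351*√13)²)/10928 = 23339 - (6005/5464 + 13689/(10928*(117 + 351*√13)²)) = 23339 + (-6005/5464 - 13689/(10928*(117 + 351*√13)²)) = 127518291/5464 - 13689/(10928*(117 + 351*√13)²)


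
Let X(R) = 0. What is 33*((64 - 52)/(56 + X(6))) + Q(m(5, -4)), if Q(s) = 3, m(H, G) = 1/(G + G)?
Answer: 141/14 ≈ 10.071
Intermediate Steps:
m(H, G) = 1/(2*G)
33*((64 - 52)/(56 + X(6))) + Q(m(5, -4)) = 33*((64 - 52)/(56 + 0)) + 3 = 33*(12/56) + 3 = 33*(12*(1/56)) + 3 = 33*(3/14) + 3 = 99/14 + 3 = 141/14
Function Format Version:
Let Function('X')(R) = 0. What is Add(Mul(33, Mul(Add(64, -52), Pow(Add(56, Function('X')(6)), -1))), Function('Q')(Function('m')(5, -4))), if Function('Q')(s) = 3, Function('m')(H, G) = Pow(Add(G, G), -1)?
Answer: Rational(141, 14) ≈ 10.071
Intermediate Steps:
Function('m')(H, G) = Mul(Rational(1, 2), Pow(G, -1)) (Function('m')(H, G) = Pow(Mul(2, G), -1) = Mul(Rational(1, 2), Pow(G, -1)))
Add(Mul(33, Mul(Add(64, -52), Pow(Add(56, Function('X')(6)), -1))), Function('Q')(Function('m')(5, -4))) = Add(Mul(33, Mul(Add(64, -52), Pow(Add(56, 0), -1))), 3) = Add(Mul(33, Mul(12, Pow(56, -1))), 3) = Add(Mul(33, Mul(12, Rational(1, 56))), 3) = Add(Mul(33, Rational(3, 14)), 3) = Add(Rational(99, 14), 3) = Rational(141, 14)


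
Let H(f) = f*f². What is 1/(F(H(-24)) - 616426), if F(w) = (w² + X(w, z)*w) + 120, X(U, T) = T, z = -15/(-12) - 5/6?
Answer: 1/190480910 ≈ 5.2499e-9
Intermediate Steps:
z = 5/12 (z = -15*(-1/12) - 5*⅙ = 5/4 - ⅚ = 5/12 ≈ 0.41667)
H(f) = f³
F(w) = 120 + w² + 5*w/12 (F(w) = (w² + 5*w/12) + 120 = 120 + w² + 5*w/12)
1/(F(H(-24)) - 616426) = 1/((120 + ((-24)³)² + (5/12)*(-24)³) - 616426) = 1/((120 + (-13824)² + (5/12)*(-13824)) - 616426) = 1/((120 + 191102976 - 5760) - 616426) = 1/(191097336 - 616426) = 1/190480910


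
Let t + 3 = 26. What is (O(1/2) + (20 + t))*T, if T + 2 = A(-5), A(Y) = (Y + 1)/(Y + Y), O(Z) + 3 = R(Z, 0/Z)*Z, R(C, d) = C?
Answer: -322/5 ≈ -64.400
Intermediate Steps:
t = 23 (t = -3 + 26 = 23)
O(Z) = -3 + Z² (O(Z) = -3 + Z*Z = -3 + Z²)
A(Y) = (1 + Y)/(2*Y) (A(Y) = (1 + Y)/((2*Y)) = (1 + Y)*(1/(2*Y)) = (1 + Y)/(2*Y))
T = -8/5 (T = -2 + (½)*(1 - 5)/(-5) = -2 + (½)*(-⅕)*(-4) = -2 + ⅖ = -8/5 ≈ -1.6000)
(O(1/2) + (20 + t))*T = ((-3 + (1/2)²) + (20 + 23))*(-8/5) = ((-3 + (1*(½))²) + 43)*(-8/5) = ((-3 + (½)²) + 43)*(-8/5) = ((-3 + ¼) + 43)*(-8/5) = (-11/4 + 43)*(-8/5) = (161/4)*(-8/5) = -322/5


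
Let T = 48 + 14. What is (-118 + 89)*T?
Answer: -1798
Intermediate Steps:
T = 62
(-118 + 89)*T = (-118 + 89)*62 = -29*62 = -1798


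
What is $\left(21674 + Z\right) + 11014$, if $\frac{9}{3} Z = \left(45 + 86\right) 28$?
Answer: $\frac{101732}{3} \approx 33911.0$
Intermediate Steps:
$Z = \frac{3668}{3}$ ($Z = \frac{\left(45 + 86\right) 28}{3} = \frac{131 \cdot 28}{3} = \frac{1}{3} \cdot 3668 = \frac{3668}{3} \approx 1222.7$)
$\left(21674 + Z\right) + 11014 = \left(21674 + \frac{3668}{3}\right) + 11014 = \frac{68690}{3} + 11014 = \frac{101732}{3}$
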